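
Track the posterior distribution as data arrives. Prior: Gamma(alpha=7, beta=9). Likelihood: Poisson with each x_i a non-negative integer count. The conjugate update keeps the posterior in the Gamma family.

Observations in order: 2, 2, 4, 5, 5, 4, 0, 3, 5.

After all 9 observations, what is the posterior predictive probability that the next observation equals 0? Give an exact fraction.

27866516911699690485530919446962290200798035968/206007596521214410095208558252435839890349094339

obs 1: x=2 → posterior Gamma(9, 10)
obs 2: x=2 → posterior Gamma(11, 11)
obs 3: x=4 → posterior Gamma(15, 12)
obs 4: x=5 → posterior Gamma(20, 13)
obs 5: x=5 → posterior Gamma(25, 14)
obs 6: x=4 → posterior Gamma(29, 15)
obs 7: x=0 → posterior Gamma(29, 16)
obs 8: x=3 → posterior Gamma(32, 17)
obs 9: x=5 → posterior Gamma(37, 18)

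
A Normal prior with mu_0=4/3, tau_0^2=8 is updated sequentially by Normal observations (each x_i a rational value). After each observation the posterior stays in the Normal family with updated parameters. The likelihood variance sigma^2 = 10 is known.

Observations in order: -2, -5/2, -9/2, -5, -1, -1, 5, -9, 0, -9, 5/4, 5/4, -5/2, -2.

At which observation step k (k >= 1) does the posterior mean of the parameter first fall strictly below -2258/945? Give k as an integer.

k = 10

obs 1: x=-2 → posterior Normal(-4/27, 40/9)
obs 2: x=-5/2 → posterior Normal(-34/39, 40/13)
obs 3: x=-9/2 → posterior Normal(-88/51, 40/17)
obs 4: x=-5 → posterior Normal(-148/63, 40/21)
obs 5: x=-1 → posterior Normal(-32/15, 8/5)
obs 6: x=-1 → posterior Normal(-172/87, 40/29)
obs 7: x=5 → posterior Normal(-112/99, 40/33)
obs 8: x=-9 → posterior Normal(-220/111, 40/37)
obs 9: x=0 → posterior Normal(-220/123, 40/41)
obs 10: x=-9 → posterior Normal(-328/135, 8/9)
obs 11: x=5/4 → posterior Normal(-313/147, 40/49)
obs 12: x=5/4 → posterior Normal(-298/159, 40/53)
obs 13: x=-5/2 → posterior Normal(-328/171, 40/57)
obs 14: x=-2 → posterior Normal(-352/183, 40/61)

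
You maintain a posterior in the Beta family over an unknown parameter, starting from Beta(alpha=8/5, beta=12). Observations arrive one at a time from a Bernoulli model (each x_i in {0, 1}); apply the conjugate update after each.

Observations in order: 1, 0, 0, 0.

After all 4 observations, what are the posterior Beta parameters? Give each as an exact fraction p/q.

alpha=13/5, beta=15

obs 1: x=1 → posterior Beta(13/5, 12)
obs 2: x=0 → posterior Beta(13/5, 13)
obs 3: x=0 → posterior Beta(13/5, 14)
obs 4: x=0 → posterior Beta(13/5, 15)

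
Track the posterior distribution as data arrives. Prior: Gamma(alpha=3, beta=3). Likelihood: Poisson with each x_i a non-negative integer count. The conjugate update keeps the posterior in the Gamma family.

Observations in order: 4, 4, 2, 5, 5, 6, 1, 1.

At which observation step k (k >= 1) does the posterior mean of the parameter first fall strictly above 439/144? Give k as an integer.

obs 1: x=4 → posterior Gamma(7, 4)
obs 2: x=4 → posterior Gamma(11, 5)
obs 3: x=2 → posterior Gamma(13, 6)
obs 4: x=5 → posterior Gamma(18, 7)
obs 5: x=5 → posterior Gamma(23, 8)
obs 6: x=6 → posterior Gamma(29, 9)
obs 7: x=1 → posterior Gamma(30, 10)
obs 8: x=1 → posterior Gamma(31, 11)

k = 6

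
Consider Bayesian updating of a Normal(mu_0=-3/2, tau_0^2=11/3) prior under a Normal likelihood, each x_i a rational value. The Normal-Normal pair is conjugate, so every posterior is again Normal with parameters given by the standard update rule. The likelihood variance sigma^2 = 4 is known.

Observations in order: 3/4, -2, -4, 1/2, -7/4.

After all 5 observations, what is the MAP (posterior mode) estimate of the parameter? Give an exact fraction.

obs 1: x=3/4 → posterior Normal(-39/92, 44/23)
obs 2: x=-2 → posterior Normal(-127/136, 22/17)
obs 3: x=-4 → posterior Normal(-101/60, 44/45)
obs 4: x=1/2 → posterior Normal(-281/224, 11/14)
obs 5: x=-7/4 → posterior Normal(-179/134, 44/67)

-179/134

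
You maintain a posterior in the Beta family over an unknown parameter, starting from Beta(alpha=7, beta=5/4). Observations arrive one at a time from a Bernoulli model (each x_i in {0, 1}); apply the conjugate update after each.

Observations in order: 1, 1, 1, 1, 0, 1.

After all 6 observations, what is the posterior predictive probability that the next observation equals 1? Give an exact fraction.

obs 1: x=1 → posterior Beta(8, 5/4)
obs 2: x=1 → posterior Beta(9, 5/4)
obs 3: x=1 → posterior Beta(10, 5/4)
obs 4: x=1 → posterior Beta(11, 5/4)
obs 5: x=0 → posterior Beta(11, 9/4)
obs 6: x=1 → posterior Beta(12, 9/4)

16/19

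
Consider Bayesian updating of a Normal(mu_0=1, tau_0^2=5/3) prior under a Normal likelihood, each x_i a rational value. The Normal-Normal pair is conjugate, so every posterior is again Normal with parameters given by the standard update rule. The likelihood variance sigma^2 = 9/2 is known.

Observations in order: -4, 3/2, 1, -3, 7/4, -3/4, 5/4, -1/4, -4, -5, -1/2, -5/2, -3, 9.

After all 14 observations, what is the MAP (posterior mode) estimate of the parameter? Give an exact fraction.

-58/167

obs 1: x=-4 → posterior Normal(-13/37, 45/37)
obs 2: x=3/2 → posterior Normal(2/47, 45/47)
obs 3: x=1 → posterior Normal(4/19, 15/19)
obs 4: x=-3 → posterior Normal(-18/67, 45/67)
obs 5: x=7/4 → posterior Normal(-1/154, 45/77)
obs 6: x=-3/4 → posterior Normal(-8/87, 15/29)
obs 7: x=5/4 → posterior Normal(9/194, 45/97)
obs 8: x=-1/4 → posterior Normal(2/107, 45/107)
obs 9: x=-4 → posterior Normal(-38/117, 5/13)
obs 10: x=-5 → posterior Normal(-88/127, 45/127)
obs 11: x=-1/2 → posterior Normal(-93/137, 45/137)
obs 12: x=-5/2 → posterior Normal(-118/147, 15/49)
obs 13: x=-3 → posterior Normal(-148/157, 45/157)
obs 14: x=9 → posterior Normal(-58/167, 45/167)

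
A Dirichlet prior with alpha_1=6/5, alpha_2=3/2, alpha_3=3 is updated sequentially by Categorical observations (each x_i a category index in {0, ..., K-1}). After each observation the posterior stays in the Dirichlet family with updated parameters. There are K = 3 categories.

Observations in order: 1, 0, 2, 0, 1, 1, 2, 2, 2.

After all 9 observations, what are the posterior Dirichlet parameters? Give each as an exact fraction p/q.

obs 1: x=1 → posterior Dirichlet(6/5, 5/2, 3)
obs 2: x=0 → posterior Dirichlet(11/5, 5/2, 3)
obs 3: x=2 → posterior Dirichlet(11/5, 5/2, 4)
obs 4: x=0 → posterior Dirichlet(16/5, 5/2, 4)
obs 5: x=1 → posterior Dirichlet(16/5, 7/2, 4)
obs 6: x=1 → posterior Dirichlet(16/5, 9/2, 4)
obs 7: x=2 → posterior Dirichlet(16/5, 9/2, 5)
obs 8: x=2 → posterior Dirichlet(16/5, 9/2, 6)
obs 9: x=2 → posterior Dirichlet(16/5, 9/2, 7)

alpha_1=16/5, alpha_2=9/2, alpha_3=7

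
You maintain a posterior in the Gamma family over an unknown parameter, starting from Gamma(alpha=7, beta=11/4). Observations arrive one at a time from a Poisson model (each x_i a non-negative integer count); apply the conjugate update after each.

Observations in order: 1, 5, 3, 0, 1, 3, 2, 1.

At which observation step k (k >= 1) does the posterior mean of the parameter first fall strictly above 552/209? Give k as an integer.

k = 2

obs 1: x=1 → posterior Gamma(8, 15/4)
obs 2: x=5 → posterior Gamma(13, 19/4)
obs 3: x=3 → posterior Gamma(16, 23/4)
obs 4: x=0 → posterior Gamma(16, 27/4)
obs 5: x=1 → posterior Gamma(17, 31/4)
obs 6: x=3 → posterior Gamma(20, 35/4)
obs 7: x=2 → posterior Gamma(22, 39/4)
obs 8: x=1 → posterior Gamma(23, 43/4)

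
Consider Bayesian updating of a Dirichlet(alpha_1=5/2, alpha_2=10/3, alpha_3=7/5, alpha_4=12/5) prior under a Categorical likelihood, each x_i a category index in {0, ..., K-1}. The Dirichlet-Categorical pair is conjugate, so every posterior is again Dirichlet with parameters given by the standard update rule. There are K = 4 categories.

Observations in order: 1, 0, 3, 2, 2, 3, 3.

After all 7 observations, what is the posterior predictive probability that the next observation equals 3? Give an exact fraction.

obs 1: x=1 → posterior Dirichlet(5/2, 13/3, 7/5, 12/5)
obs 2: x=0 → posterior Dirichlet(7/2, 13/3, 7/5, 12/5)
obs 3: x=3 → posterior Dirichlet(7/2, 13/3, 7/5, 17/5)
obs 4: x=2 → posterior Dirichlet(7/2, 13/3, 12/5, 17/5)
obs 5: x=2 → posterior Dirichlet(7/2, 13/3, 17/5, 17/5)
obs 6: x=3 → posterior Dirichlet(7/2, 13/3, 17/5, 22/5)
obs 7: x=3 → posterior Dirichlet(7/2, 13/3, 17/5, 27/5)

162/499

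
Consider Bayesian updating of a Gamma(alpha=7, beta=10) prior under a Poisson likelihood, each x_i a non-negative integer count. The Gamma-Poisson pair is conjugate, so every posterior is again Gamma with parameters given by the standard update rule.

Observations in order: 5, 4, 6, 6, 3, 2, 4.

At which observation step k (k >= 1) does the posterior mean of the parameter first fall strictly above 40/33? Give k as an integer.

obs 1: x=5 → posterior Gamma(12, 11)
obs 2: x=4 → posterior Gamma(16, 12)
obs 3: x=6 → posterior Gamma(22, 13)
obs 4: x=6 → posterior Gamma(28, 14)
obs 5: x=3 → posterior Gamma(31, 15)
obs 6: x=2 → posterior Gamma(33, 16)
obs 7: x=4 → posterior Gamma(37, 17)

k = 2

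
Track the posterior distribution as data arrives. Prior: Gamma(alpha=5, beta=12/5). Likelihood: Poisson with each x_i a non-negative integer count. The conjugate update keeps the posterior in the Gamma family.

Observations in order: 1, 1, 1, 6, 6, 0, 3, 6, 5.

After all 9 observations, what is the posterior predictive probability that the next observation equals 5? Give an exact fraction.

392842671414941380020879011792850983906090420464171282606326239934375/4001712600478766668664246614481464069395090738351558313512299369857024

obs 1: x=1 → posterior Gamma(6, 17/5)
obs 2: x=1 → posterior Gamma(7, 22/5)
obs 3: x=1 → posterior Gamma(8, 27/5)
obs 4: x=6 → posterior Gamma(14, 32/5)
obs 5: x=6 → posterior Gamma(20, 37/5)
obs 6: x=0 → posterior Gamma(20, 42/5)
obs 7: x=3 → posterior Gamma(23, 47/5)
obs 8: x=6 → posterior Gamma(29, 52/5)
obs 9: x=5 → posterior Gamma(34, 57/5)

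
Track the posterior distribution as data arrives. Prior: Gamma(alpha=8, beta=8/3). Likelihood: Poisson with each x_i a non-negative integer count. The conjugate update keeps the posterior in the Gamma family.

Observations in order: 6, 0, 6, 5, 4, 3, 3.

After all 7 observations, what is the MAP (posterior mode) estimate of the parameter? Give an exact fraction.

102/29

obs 1: x=6 → posterior Gamma(14, 11/3)
obs 2: x=0 → posterior Gamma(14, 14/3)
obs 3: x=6 → posterior Gamma(20, 17/3)
obs 4: x=5 → posterior Gamma(25, 20/3)
obs 5: x=4 → posterior Gamma(29, 23/3)
obs 6: x=3 → posterior Gamma(32, 26/3)
obs 7: x=3 → posterior Gamma(35, 29/3)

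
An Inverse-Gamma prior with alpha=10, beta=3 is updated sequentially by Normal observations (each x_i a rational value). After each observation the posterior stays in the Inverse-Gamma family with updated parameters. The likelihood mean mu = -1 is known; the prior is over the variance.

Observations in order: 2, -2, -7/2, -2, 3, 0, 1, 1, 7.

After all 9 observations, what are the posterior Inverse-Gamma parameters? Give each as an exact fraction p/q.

obs 1: x=2 → posterior Inverse-Gamma(21/2, 15/2)
obs 2: x=-2 → posterior Inverse-Gamma(11, 8)
obs 3: x=-7/2 → posterior Inverse-Gamma(23/2, 89/8)
obs 4: x=-2 → posterior Inverse-Gamma(12, 93/8)
obs 5: x=3 → posterior Inverse-Gamma(25/2, 157/8)
obs 6: x=0 → posterior Inverse-Gamma(13, 161/8)
obs 7: x=1 → posterior Inverse-Gamma(27/2, 177/8)
obs 8: x=1 → posterior Inverse-Gamma(14, 193/8)
obs 9: x=7 → posterior Inverse-Gamma(29/2, 449/8)

alpha=29/2, beta=449/8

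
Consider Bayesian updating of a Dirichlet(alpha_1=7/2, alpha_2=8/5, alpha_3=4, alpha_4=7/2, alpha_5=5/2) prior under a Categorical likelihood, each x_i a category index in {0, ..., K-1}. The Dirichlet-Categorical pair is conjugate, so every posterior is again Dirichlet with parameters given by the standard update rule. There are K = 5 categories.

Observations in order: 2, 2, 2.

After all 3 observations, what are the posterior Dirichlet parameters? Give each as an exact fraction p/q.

obs 1: x=2 → posterior Dirichlet(7/2, 8/5, 5, 7/2, 5/2)
obs 2: x=2 → posterior Dirichlet(7/2, 8/5, 6, 7/2, 5/2)
obs 3: x=2 → posterior Dirichlet(7/2, 8/5, 7, 7/2, 5/2)

alpha_1=7/2, alpha_2=8/5, alpha_3=7, alpha_4=7/2, alpha_5=5/2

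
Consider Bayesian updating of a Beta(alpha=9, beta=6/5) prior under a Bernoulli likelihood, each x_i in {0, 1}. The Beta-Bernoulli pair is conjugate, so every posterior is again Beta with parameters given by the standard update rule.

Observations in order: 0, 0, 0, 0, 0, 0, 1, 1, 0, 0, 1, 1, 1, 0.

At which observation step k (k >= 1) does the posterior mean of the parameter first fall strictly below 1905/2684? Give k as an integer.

k = 3

obs 1: x=0 → posterior Beta(9, 11/5)
obs 2: x=0 → posterior Beta(9, 16/5)
obs 3: x=0 → posterior Beta(9, 21/5)
obs 4: x=0 → posterior Beta(9, 26/5)
obs 5: x=0 → posterior Beta(9, 31/5)
obs 6: x=0 → posterior Beta(9, 36/5)
obs 7: x=1 → posterior Beta(10, 36/5)
obs 8: x=1 → posterior Beta(11, 36/5)
obs 9: x=0 → posterior Beta(11, 41/5)
obs 10: x=0 → posterior Beta(11, 46/5)
obs 11: x=1 → posterior Beta(12, 46/5)
obs 12: x=1 → posterior Beta(13, 46/5)
obs 13: x=1 → posterior Beta(14, 46/5)
obs 14: x=0 → posterior Beta(14, 51/5)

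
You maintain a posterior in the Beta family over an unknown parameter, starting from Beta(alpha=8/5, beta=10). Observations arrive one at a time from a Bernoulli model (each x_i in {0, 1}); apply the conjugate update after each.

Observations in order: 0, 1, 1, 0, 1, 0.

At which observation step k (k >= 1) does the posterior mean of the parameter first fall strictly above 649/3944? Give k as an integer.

k = 2

obs 1: x=0 → posterior Beta(8/5, 11)
obs 2: x=1 → posterior Beta(13/5, 11)
obs 3: x=1 → posterior Beta(18/5, 11)
obs 4: x=0 → posterior Beta(18/5, 12)
obs 5: x=1 → posterior Beta(23/5, 12)
obs 6: x=0 → posterior Beta(23/5, 13)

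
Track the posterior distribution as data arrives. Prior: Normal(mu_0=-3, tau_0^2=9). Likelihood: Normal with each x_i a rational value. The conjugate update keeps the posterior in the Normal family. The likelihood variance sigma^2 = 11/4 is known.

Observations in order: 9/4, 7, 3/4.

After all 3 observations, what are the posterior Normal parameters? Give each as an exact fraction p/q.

obs 1: x=9/4 → posterior Normal(48/47, 99/47)
obs 2: x=7 → posterior Normal(300/83, 99/83)
obs 3: x=3/4 → posterior Normal(327/119, 99/119)

mu_0=327/119, tau_0^2=99/119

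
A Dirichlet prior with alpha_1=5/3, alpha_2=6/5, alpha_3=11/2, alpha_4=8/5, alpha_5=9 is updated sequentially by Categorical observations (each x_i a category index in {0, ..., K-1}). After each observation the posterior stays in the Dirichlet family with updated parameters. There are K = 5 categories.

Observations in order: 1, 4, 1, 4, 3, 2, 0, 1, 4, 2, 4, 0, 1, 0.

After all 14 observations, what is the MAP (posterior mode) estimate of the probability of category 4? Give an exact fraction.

360/839

obs 1: x=1 → posterior Dirichlet(5/3, 11/5, 11/2, 8/5, 9)
obs 2: x=4 → posterior Dirichlet(5/3, 11/5, 11/2, 8/5, 10)
obs 3: x=1 → posterior Dirichlet(5/3, 16/5, 11/2, 8/5, 10)
obs 4: x=4 → posterior Dirichlet(5/3, 16/5, 11/2, 8/5, 11)
obs 5: x=3 → posterior Dirichlet(5/3, 16/5, 11/2, 13/5, 11)
obs 6: x=2 → posterior Dirichlet(5/3, 16/5, 13/2, 13/5, 11)
obs 7: x=0 → posterior Dirichlet(8/3, 16/5, 13/2, 13/5, 11)
obs 8: x=1 → posterior Dirichlet(8/3, 21/5, 13/2, 13/5, 11)
obs 9: x=4 → posterior Dirichlet(8/3, 21/5, 13/2, 13/5, 12)
obs 10: x=2 → posterior Dirichlet(8/3, 21/5, 15/2, 13/5, 12)
obs 11: x=4 → posterior Dirichlet(8/3, 21/5, 15/2, 13/5, 13)
obs 12: x=0 → posterior Dirichlet(11/3, 21/5, 15/2, 13/5, 13)
obs 13: x=1 → posterior Dirichlet(11/3, 26/5, 15/2, 13/5, 13)
obs 14: x=0 → posterior Dirichlet(14/3, 26/5, 15/2, 13/5, 13)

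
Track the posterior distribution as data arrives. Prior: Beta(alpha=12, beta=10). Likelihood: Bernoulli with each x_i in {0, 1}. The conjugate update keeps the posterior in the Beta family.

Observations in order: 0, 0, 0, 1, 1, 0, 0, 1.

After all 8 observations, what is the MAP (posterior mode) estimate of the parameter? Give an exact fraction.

1/2

obs 1: x=0 → posterior Beta(12, 11)
obs 2: x=0 → posterior Beta(12, 12)
obs 3: x=0 → posterior Beta(12, 13)
obs 4: x=1 → posterior Beta(13, 13)
obs 5: x=1 → posterior Beta(14, 13)
obs 6: x=0 → posterior Beta(14, 14)
obs 7: x=0 → posterior Beta(14, 15)
obs 8: x=1 → posterior Beta(15, 15)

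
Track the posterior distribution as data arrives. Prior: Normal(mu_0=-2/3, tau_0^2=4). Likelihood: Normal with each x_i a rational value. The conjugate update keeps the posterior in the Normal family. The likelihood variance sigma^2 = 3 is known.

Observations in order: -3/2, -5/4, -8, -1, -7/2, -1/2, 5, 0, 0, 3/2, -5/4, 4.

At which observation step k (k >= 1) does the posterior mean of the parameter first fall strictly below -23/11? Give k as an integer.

obs 1: x=-3/2 → posterior Normal(-8/7, 12/7)
obs 2: x=-5/4 → posterior Normal(-13/11, 12/11)
obs 3: x=-8 → posterior Normal(-3, 4/5)
obs 4: x=-1 → posterior Normal(-49/19, 12/19)
obs 5: x=-7/2 → posterior Normal(-63/23, 12/23)
obs 6: x=-1/2 → posterior Normal(-65/27, 4/9)
obs 7: x=5 → posterior Normal(-45/31, 12/31)
obs 8: x=0 → posterior Normal(-9/7, 12/35)
obs 9: x=0 → posterior Normal(-15/13, 4/13)
obs 10: x=3/2 → posterior Normal(-39/43, 12/43)
obs 11: x=-5/4 → posterior Normal(-44/47, 12/47)
obs 12: x=4 → posterior Normal(-28/51, 4/17)

k = 3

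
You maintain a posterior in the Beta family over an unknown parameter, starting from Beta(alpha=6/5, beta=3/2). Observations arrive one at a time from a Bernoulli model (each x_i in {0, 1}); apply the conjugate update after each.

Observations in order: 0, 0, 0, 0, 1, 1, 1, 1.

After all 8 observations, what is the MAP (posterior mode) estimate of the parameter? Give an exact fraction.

obs 1: x=0 → posterior Beta(6/5, 5/2)
obs 2: x=0 → posterior Beta(6/5, 7/2)
obs 3: x=0 → posterior Beta(6/5, 9/2)
obs 4: x=0 → posterior Beta(6/5, 11/2)
obs 5: x=1 → posterior Beta(11/5, 11/2)
obs 6: x=1 → posterior Beta(16/5, 11/2)
obs 7: x=1 → posterior Beta(21/5, 11/2)
obs 8: x=1 → posterior Beta(26/5, 11/2)

14/29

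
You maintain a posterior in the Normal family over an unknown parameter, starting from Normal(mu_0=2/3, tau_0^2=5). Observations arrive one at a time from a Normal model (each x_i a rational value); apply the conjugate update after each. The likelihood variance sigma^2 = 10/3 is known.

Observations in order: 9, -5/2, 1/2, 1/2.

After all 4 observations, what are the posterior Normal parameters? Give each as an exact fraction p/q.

obs 1: x=9 → posterior Normal(17/3, 2)
obs 2: x=-5/2 → posterior Normal(125/48, 5/4)
obs 3: x=1/2 → posterior Normal(67/33, 10/11)
obs 4: x=1/2 → posterior Normal(143/84, 5/7)

mu_0=143/84, tau_0^2=5/7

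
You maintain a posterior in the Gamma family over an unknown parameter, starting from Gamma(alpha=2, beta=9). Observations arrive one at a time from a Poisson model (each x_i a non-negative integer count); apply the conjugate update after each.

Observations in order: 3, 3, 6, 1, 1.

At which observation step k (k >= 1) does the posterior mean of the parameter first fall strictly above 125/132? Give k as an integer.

obs 1: x=3 → posterior Gamma(5, 10)
obs 2: x=3 → posterior Gamma(8, 11)
obs 3: x=6 → posterior Gamma(14, 12)
obs 4: x=1 → posterior Gamma(15, 13)
obs 5: x=1 → posterior Gamma(16, 14)

k = 3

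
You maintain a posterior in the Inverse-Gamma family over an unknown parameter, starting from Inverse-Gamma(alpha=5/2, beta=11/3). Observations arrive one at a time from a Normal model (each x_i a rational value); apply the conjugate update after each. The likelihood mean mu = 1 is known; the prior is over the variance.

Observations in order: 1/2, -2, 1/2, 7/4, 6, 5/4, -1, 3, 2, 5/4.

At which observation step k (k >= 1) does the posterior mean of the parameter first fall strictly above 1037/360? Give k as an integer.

obs 1: x=1/2 → posterior Inverse-Gamma(3, 91/24)
obs 2: x=-2 → posterior Inverse-Gamma(7/2, 199/24)
obs 3: x=1/2 → posterior Inverse-Gamma(4, 101/12)
obs 4: x=7/4 → posterior Inverse-Gamma(9/2, 835/96)
obs 5: x=6 → posterior Inverse-Gamma(5, 2035/96)
obs 6: x=5/4 → posterior Inverse-Gamma(11/2, 1019/48)
obs 7: x=-1 → posterior Inverse-Gamma(6, 1115/48)
obs 8: x=3 → posterior Inverse-Gamma(13/2, 1211/48)
obs 9: x=2 → posterior Inverse-Gamma(7, 1235/48)
obs 10: x=5/4 → posterior Inverse-Gamma(15/2, 2473/96)

k = 2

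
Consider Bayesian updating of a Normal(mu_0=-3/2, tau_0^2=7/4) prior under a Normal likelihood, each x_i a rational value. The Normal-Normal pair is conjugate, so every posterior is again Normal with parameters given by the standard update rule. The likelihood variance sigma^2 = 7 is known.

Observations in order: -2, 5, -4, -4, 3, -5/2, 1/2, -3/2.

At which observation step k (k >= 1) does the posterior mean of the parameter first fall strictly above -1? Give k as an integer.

obs 1: x=-2 → posterior Normal(-8/5, 7/5)
obs 2: x=5 → posterior Normal(-1/2, 7/6)
obs 3: x=-4 → posterior Normal(-1, 1)
obs 4: x=-4 → posterior Normal(-11/8, 7/8)
obs 5: x=3 → posterior Normal(-8/9, 7/9)
obs 6: x=-5/2 → posterior Normal(-21/20, 7/10)
obs 7: x=1/2 → posterior Normal(-10/11, 7/11)
obs 8: x=-3/2 → posterior Normal(-23/24, 7/12)

k = 2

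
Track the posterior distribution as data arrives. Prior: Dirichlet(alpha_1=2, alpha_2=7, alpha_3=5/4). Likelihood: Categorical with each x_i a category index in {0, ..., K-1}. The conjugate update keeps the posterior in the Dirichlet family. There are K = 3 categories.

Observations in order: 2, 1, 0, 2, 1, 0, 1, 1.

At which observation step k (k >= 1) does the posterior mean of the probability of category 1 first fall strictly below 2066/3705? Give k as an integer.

k = 6

obs 1: x=2 → posterior Dirichlet(2, 7, 9/4)
obs 2: x=1 → posterior Dirichlet(2, 8, 9/4)
obs 3: x=0 → posterior Dirichlet(3, 8, 9/4)
obs 4: x=2 → posterior Dirichlet(3, 8, 13/4)
obs 5: x=1 → posterior Dirichlet(3, 9, 13/4)
obs 6: x=0 → posterior Dirichlet(4, 9, 13/4)
obs 7: x=1 → posterior Dirichlet(4, 10, 13/4)
obs 8: x=1 → posterior Dirichlet(4, 11, 13/4)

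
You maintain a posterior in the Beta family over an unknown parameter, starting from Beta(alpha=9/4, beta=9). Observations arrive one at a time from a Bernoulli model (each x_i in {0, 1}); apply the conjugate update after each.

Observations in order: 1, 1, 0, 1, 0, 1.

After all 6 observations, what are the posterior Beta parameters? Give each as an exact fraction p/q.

obs 1: x=1 → posterior Beta(13/4, 9)
obs 2: x=1 → posterior Beta(17/4, 9)
obs 3: x=0 → posterior Beta(17/4, 10)
obs 4: x=1 → posterior Beta(21/4, 10)
obs 5: x=0 → posterior Beta(21/4, 11)
obs 6: x=1 → posterior Beta(25/4, 11)

alpha=25/4, beta=11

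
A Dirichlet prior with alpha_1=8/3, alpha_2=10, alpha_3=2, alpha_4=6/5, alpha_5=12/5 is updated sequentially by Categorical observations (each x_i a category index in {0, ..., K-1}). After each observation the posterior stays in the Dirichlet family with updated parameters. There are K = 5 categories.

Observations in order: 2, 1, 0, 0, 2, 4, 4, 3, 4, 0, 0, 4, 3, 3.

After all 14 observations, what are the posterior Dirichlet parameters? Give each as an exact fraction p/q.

alpha_1=20/3, alpha_2=11, alpha_3=4, alpha_4=21/5, alpha_5=32/5

obs 1: x=2 → posterior Dirichlet(8/3, 10, 3, 6/5, 12/5)
obs 2: x=1 → posterior Dirichlet(8/3, 11, 3, 6/5, 12/5)
obs 3: x=0 → posterior Dirichlet(11/3, 11, 3, 6/5, 12/5)
obs 4: x=0 → posterior Dirichlet(14/3, 11, 3, 6/5, 12/5)
obs 5: x=2 → posterior Dirichlet(14/3, 11, 4, 6/5, 12/5)
obs 6: x=4 → posterior Dirichlet(14/3, 11, 4, 6/5, 17/5)
obs 7: x=4 → posterior Dirichlet(14/3, 11, 4, 6/5, 22/5)
obs 8: x=3 → posterior Dirichlet(14/3, 11, 4, 11/5, 22/5)
obs 9: x=4 → posterior Dirichlet(14/3, 11, 4, 11/5, 27/5)
obs 10: x=0 → posterior Dirichlet(17/3, 11, 4, 11/5, 27/5)
obs 11: x=0 → posterior Dirichlet(20/3, 11, 4, 11/5, 27/5)
obs 12: x=4 → posterior Dirichlet(20/3, 11, 4, 11/5, 32/5)
obs 13: x=3 → posterior Dirichlet(20/3, 11, 4, 16/5, 32/5)
obs 14: x=3 → posterior Dirichlet(20/3, 11, 4, 21/5, 32/5)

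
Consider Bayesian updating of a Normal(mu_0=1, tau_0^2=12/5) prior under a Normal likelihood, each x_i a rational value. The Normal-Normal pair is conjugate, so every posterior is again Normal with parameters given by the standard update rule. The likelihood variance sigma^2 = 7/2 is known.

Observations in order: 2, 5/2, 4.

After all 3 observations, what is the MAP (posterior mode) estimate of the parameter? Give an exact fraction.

obs 1: x=2 → posterior Normal(83/59, 84/59)
obs 2: x=5/2 → posterior Normal(143/83, 84/83)
obs 3: x=4 → posterior Normal(239/107, 84/107)

239/107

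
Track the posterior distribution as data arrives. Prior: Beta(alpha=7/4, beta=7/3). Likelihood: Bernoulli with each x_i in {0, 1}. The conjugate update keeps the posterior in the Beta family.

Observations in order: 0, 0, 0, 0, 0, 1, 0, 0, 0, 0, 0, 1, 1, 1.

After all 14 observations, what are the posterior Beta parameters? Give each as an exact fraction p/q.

obs 1: x=0 → posterior Beta(7/4, 10/3)
obs 2: x=0 → posterior Beta(7/4, 13/3)
obs 3: x=0 → posterior Beta(7/4, 16/3)
obs 4: x=0 → posterior Beta(7/4, 19/3)
obs 5: x=0 → posterior Beta(7/4, 22/3)
obs 6: x=1 → posterior Beta(11/4, 22/3)
obs 7: x=0 → posterior Beta(11/4, 25/3)
obs 8: x=0 → posterior Beta(11/4, 28/3)
obs 9: x=0 → posterior Beta(11/4, 31/3)
obs 10: x=0 → posterior Beta(11/4, 34/3)
obs 11: x=0 → posterior Beta(11/4, 37/3)
obs 12: x=1 → posterior Beta(15/4, 37/3)
obs 13: x=1 → posterior Beta(19/4, 37/3)
obs 14: x=1 → posterior Beta(23/4, 37/3)

alpha=23/4, beta=37/3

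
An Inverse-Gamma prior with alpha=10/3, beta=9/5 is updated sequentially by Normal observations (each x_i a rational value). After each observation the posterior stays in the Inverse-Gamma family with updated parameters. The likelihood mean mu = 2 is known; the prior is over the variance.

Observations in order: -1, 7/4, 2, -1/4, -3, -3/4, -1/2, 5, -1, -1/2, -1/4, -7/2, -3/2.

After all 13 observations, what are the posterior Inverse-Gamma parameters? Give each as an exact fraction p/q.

obs 1: x=-1 → posterior Inverse-Gamma(23/6, 63/10)
obs 2: x=7/4 → posterior Inverse-Gamma(13/3, 1013/160)
obs 3: x=2 → posterior Inverse-Gamma(29/6, 1013/160)
obs 4: x=-1/4 → posterior Inverse-Gamma(16/3, 709/80)
obs 5: x=-3 → posterior Inverse-Gamma(35/6, 1709/80)
obs 6: x=-3/4 → posterior Inverse-Gamma(19/3, 4023/160)
obs 7: x=-1/2 → posterior Inverse-Gamma(41/6, 4523/160)
obs 8: x=5 → posterior Inverse-Gamma(22/3, 5243/160)
obs 9: x=-1 → posterior Inverse-Gamma(47/6, 5963/160)
obs 10: x=-1/2 → posterior Inverse-Gamma(25/3, 6463/160)
obs 11: x=-1/4 → posterior Inverse-Gamma(53/6, 1717/40)
obs 12: x=-7/2 → posterior Inverse-Gamma(28/3, 1161/20)
obs 13: x=-3/2 → posterior Inverse-Gamma(59/6, 2567/40)

alpha=59/6, beta=2567/40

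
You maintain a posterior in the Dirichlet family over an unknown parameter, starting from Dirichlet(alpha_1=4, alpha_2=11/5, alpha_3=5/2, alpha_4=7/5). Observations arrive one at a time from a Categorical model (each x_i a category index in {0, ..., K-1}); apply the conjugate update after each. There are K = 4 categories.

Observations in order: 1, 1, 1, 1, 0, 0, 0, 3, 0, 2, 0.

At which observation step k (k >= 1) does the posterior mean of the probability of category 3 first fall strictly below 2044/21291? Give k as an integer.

obs 1: x=1 → posterior Dirichlet(4, 16/5, 5/2, 7/5)
obs 2: x=1 → posterior Dirichlet(4, 21/5, 5/2, 7/5)
obs 3: x=1 → posterior Dirichlet(4, 26/5, 5/2, 7/5)
obs 4: x=1 → posterior Dirichlet(4, 31/5, 5/2, 7/5)
obs 5: x=0 → posterior Dirichlet(5, 31/5, 5/2, 7/5)
obs 6: x=0 → posterior Dirichlet(6, 31/5, 5/2, 7/5)
obs 7: x=0 → posterior Dirichlet(7, 31/5, 5/2, 7/5)
obs 8: x=3 → posterior Dirichlet(7, 31/5, 5/2, 12/5)
obs 9: x=0 → posterior Dirichlet(8, 31/5, 5/2, 12/5)
obs 10: x=2 → posterior Dirichlet(8, 31/5, 7/2, 12/5)
obs 11: x=0 → posterior Dirichlet(9, 31/5, 7/2, 12/5)

k = 5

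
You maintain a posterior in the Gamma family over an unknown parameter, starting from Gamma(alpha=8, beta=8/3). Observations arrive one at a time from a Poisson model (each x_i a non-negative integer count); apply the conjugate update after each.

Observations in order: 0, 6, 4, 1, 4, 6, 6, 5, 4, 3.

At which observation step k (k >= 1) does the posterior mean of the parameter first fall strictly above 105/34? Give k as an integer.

obs 1: x=0 → posterior Gamma(8, 11/3)
obs 2: x=6 → posterior Gamma(14, 14/3)
obs 3: x=4 → posterior Gamma(18, 17/3)
obs 4: x=1 → posterior Gamma(19, 20/3)
obs 5: x=4 → posterior Gamma(23, 23/3)
obs 6: x=6 → posterior Gamma(29, 26/3)
obs 7: x=6 → posterior Gamma(35, 29/3)
obs 8: x=5 → posterior Gamma(40, 32/3)
obs 9: x=4 → posterior Gamma(44, 35/3)
obs 10: x=3 → posterior Gamma(47, 38/3)

k = 3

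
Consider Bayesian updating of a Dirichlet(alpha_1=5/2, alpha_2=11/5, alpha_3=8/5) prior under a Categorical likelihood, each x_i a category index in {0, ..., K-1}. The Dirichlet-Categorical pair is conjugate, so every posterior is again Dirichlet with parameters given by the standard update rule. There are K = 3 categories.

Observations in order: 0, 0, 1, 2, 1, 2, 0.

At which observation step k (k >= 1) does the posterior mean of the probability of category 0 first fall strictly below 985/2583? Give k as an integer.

k = 6

obs 1: x=0 → posterior Dirichlet(7/2, 11/5, 8/5)
obs 2: x=0 → posterior Dirichlet(9/2, 11/5, 8/5)
obs 3: x=1 → posterior Dirichlet(9/2, 16/5, 8/5)
obs 4: x=2 → posterior Dirichlet(9/2, 16/5, 13/5)
obs 5: x=1 → posterior Dirichlet(9/2, 21/5, 13/5)
obs 6: x=2 → posterior Dirichlet(9/2, 21/5, 18/5)
obs 7: x=0 → posterior Dirichlet(11/2, 21/5, 18/5)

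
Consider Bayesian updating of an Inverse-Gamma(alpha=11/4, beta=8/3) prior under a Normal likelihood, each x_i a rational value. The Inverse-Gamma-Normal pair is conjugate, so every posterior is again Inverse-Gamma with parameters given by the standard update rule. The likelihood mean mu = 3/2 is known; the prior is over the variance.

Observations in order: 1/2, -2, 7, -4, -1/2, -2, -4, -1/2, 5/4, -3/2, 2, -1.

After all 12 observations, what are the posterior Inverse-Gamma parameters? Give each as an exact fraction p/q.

obs 1: x=1/2 → posterior Inverse-Gamma(13/4, 19/6)
obs 2: x=-2 → posterior Inverse-Gamma(15/4, 223/24)
obs 3: x=7 → posterior Inverse-Gamma(17/4, 293/12)
obs 4: x=-4 → posterior Inverse-Gamma(19/4, 949/24)
obs 5: x=-1/2 → posterior Inverse-Gamma(21/4, 997/24)
obs 6: x=-2 → posterior Inverse-Gamma(23/4, 143/3)
obs 7: x=-4 → posterior Inverse-Gamma(25/4, 1507/24)
obs 8: x=-1/2 → posterior Inverse-Gamma(27/4, 1555/24)
obs 9: x=5/4 → posterior Inverse-Gamma(29/4, 6223/96)
obs 10: x=-3/2 → posterior Inverse-Gamma(31/4, 6655/96)
obs 11: x=2 → posterior Inverse-Gamma(33/4, 6667/96)
obs 12: x=-1 → posterior Inverse-Gamma(35/4, 6967/96)

alpha=35/4, beta=6967/96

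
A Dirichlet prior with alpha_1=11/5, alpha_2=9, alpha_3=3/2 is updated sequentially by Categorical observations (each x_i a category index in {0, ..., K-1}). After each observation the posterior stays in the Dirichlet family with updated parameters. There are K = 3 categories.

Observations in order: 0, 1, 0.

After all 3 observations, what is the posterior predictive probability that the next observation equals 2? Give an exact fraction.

15/157

obs 1: x=0 → posterior Dirichlet(16/5, 9, 3/2)
obs 2: x=1 → posterior Dirichlet(16/5, 10, 3/2)
obs 3: x=0 → posterior Dirichlet(21/5, 10, 3/2)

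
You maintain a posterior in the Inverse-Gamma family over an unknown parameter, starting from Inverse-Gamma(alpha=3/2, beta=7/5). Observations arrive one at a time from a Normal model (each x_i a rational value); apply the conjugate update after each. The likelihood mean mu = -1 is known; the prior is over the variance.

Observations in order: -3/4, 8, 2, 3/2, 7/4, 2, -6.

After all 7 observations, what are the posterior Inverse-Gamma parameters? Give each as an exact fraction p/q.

obs 1: x=-3/4 → posterior Inverse-Gamma(2, 229/160)
obs 2: x=8 → posterior Inverse-Gamma(5/2, 6709/160)
obs 3: x=2 → posterior Inverse-Gamma(3, 7429/160)
obs 4: x=3/2 → posterior Inverse-Gamma(7/2, 7929/160)
obs 5: x=7/4 → posterior Inverse-Gamma(4, 4267/80)
obs 6: x=2 → posterior Inverse-Gamma(9/2, 4627/80)
obs 7: x=-6 → posterior Inverse-Gamma(5, 5627/80)

alpha=5, beta=5627/80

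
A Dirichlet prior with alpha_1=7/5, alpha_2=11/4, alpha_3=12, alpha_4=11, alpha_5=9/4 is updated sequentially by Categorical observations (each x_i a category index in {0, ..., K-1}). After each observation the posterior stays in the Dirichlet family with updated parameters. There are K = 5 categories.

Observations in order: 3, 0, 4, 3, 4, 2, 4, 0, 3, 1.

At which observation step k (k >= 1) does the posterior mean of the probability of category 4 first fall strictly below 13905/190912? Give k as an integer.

k = 2

obs 1: x=3 → posterior Dirichlet(7/5, 11/4, 12, 12, 9/4)
obs 2: x=0 → posterior Dirichlet(12/5, 11/4, 12, 12, 9/4)
obs 3: x=4 → posterior Dirichlet(12/5, 11/4, 12, 12, 13/4)
obs 4: x=3 → posterior Dirichlet(12/5, 11/4, 12, 13, 13/4)
obs 5: x=4 → posterior Dirichlet(12/5, 11/4, 12, 13, 17/4)
obs 6: x=2 → posterior Dirichlet(12/5, 11/4, 13, 13, 17/4)
obs 7: x=4 → posterior Dirichlet(12/5, 11/4, 13, 13, 21/4)
obs 8: x=0 → posterior Dirichlet(17/5, 11/4, 13, 13, 21/4)
obs 9: x=3 → posterior Dirichlet(17/5, 11/4, 13, 14, 21/4)
obs 10: x=1 → posterior Dirichlet(17/5, 15/4, 13, 14, 21/4)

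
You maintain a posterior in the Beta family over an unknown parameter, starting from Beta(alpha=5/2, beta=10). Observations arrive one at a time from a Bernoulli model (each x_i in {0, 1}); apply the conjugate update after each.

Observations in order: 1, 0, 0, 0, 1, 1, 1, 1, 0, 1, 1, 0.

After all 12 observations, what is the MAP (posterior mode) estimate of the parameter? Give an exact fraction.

obs 1: x=1 → posterior Beta(7/2, 10)
obs 2: x=0 → posterior Beta(7/2, 11)
obs 3: x=0 → posterior Beta(7/2, 12)
obs 4: x=0 → posterior Beta(7/2, 13)
obs 5: x=1 → posterior Beta(9/2, 13)
obs 6: x=1 → posterior Beta(11/2, 13)
obs 7: x=1 → posterior Beta(13/2, 13)
obs 8: x=1 → posterior Beta(15/2, 13)
obs 9: x=0 → posterior Beta(15/2, 14)
obs 10: x=1 → posterior Beta(17/2, 14)
obs 11: x=1 → posterior Beta(19/2, 14)
obs 12: x=0 → posterior Beta(19/2, 15)

17/45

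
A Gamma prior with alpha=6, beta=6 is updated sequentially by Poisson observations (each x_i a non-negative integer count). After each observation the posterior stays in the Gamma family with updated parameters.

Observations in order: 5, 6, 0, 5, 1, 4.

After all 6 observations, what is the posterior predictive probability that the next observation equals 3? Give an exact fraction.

obs 1: x=5 → posterior Gamma(11, 7)
obs 2: x=6 → posterior Gamma(17, 8)
obs 3: x=0 → posterior Gamma(17, 9)
obs 4: x=5 → posterior Gamma(22, 10)
obs 5: x=1 → posterior Gamma(23, 11)
obs 6: x=4 → posterior Gamma(27, 12)

501951996889096569633092803756032/2619995643649944960380551432833049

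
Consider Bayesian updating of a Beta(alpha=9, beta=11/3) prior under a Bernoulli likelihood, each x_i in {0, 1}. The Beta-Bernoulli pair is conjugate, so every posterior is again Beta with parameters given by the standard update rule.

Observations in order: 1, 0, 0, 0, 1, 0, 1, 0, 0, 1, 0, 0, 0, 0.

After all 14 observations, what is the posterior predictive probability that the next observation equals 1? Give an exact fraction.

obs 1: x=1 → posterior Beta(10, 11/3)
obs 2: x=0 → posterior Beta(10, 14/3)
obs 3: x=0 → posterior Beta(10, 17/3)
obs 4: x=0 → posterior Beta(10, 20/3)
obs 5: x=1 → posterior Beta(11, 20/3)
obs 6: x=0 → posterior Beta(11, 23/3)
obs 7: x=1 → posterior Beta(12, 23/3)
obs 8: x=0 → posterior Beta(12, 26/3)
obs 9: x=0 → posterior Beta(12, 29/3)
obs 10: x=1 → posterior Beta(13, 29/3)
obs 11: x=0 → posterior Beta(13, 32/3)
obs 12: x=0 → posterior Beta(13, 35/3)
obs 13: x=0 → posterior Beta(13, 38/3)
obs 14: x=0 → posterior Beta(13, 41/3)

39/80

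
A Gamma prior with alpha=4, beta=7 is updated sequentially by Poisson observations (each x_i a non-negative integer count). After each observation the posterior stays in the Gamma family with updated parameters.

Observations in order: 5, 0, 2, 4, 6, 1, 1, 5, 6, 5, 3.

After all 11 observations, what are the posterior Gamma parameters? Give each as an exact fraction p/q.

alpha=42, beta=18

obs 1: x=5 → posterior Gamma(9, 8)
obs 2: x=0 → posterior Gamma(9, 9)
obs 3: x=2 → posterior Gamma(11, 10)
obs 4: x=4 → posterior Gamma(15, 11)
obs 5: x=6 → posterior Gamma(21, 12)
obs 6: x=1 → posterior Gamma(22, 13)
obs 7: x=1 → posterior Gamma(23, 14)
obs 8: x=5 → posterior Gamma(28, 15)
obs 9: x=6 → posterior Gamma(34, 16)
obs 10: x=5 → posterior Gamma(39, 17)
obs 11: x=3 → posterior Gamma(42, 18)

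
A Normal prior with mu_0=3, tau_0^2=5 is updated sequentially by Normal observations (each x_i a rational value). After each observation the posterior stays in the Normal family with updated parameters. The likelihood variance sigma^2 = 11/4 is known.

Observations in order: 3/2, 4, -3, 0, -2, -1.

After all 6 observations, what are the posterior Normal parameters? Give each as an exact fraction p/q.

mu_0=23/131, tau_0^2=55/131

obs 1: x=3/2 → posterior Normal(63/31, 55/31)
obs 2: x=4 → posterior Normal(143/51, 55/51)
obs 3: x=-3 → posterior Normal(83/71, 55/71)
obs 4: x=0 → posterior Normal(83/91, 55/91)
obs 5: x=-2 → posterior Normal(43/111, 55/111)
obs 6: x=-1 → posterior Normal(23/131, 55/131)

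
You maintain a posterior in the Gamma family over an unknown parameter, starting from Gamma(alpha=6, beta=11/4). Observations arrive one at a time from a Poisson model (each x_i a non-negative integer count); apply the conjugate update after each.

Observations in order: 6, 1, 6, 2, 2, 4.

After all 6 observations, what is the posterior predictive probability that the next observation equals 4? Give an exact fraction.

obs 1: x=6 → posterior Gamma(12, 15/4)
obs 2: x=1 → posterior Gamma(13, 19/4)
obs 3: x=6 → posterior Gamma(19, 23/4)
obs 4: x=2 → posterior Gamma(21, 27/4)
obs 5: x=2 → posterior Gamma(23, 31/4)
obs 6: x=4 → posterior Gamma(27, 35/4)

127216430280661190684578218460083007812500000000/779182255444862746109057426220956010715542479157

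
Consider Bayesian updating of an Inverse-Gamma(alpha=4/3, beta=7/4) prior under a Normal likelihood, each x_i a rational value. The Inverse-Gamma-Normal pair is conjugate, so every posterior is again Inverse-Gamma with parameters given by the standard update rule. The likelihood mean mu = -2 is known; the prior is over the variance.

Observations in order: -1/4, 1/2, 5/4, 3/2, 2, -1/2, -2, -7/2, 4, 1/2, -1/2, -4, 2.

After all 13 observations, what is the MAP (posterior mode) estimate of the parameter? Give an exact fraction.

obs 1: x=-1/4 → posterior Inverse-Gamma(11/6, 105/32)
obs 2: x=1/2 → posterior Inverse-Gamma(7/3, 205/32)
obs 3: x=5/4 → posterior Inverse-Gamma(17/6, 187/16)
obs 4: x=3/2 → posterior Inverse-Gamma(10/3, 285/16)
obs 5: x=2 → posterior Inverse-Gamma(23/6, 413/16)
obs 6: x=-1/2 → posterior Inverse-Gamma(13/3, 431/16)
obs 7: x=-2 → posterior Inverse-Gamma(29/6, 431/16)
obs 8: x=-7/2 → posterior Inverse-Gamma(16/3, 449/16)
obs 9: x=4 → posterior Inverse-Gamma(35/6, 737/16)
obs 10: x=1/2 → posterior Inverse-Gamma(19/3, 787/16)
obs 11: x=-1/2 → posterior Inverse-Gamma(41/6, 805/16)
obs 12: x=-4 → posterior Inverse-Gamma(22/3, 837/16)
obs 13: x=2 → posterior Inverse-Gamma(47/6, 965/16)

2895/424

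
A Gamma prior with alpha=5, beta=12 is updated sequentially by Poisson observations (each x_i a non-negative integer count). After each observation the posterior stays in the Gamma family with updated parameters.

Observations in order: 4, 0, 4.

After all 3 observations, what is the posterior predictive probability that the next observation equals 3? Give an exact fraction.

885518756103515625/18446744073709551616

obs 1: x=4 → posterior Gamma(9, 13)
obs 2: x=0 → posterior Gamma(9, 14)
obs 3: x=4 → posterior Gamma(13, 15)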